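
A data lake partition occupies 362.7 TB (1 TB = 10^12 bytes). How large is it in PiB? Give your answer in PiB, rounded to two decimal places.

362.7 TB = 362.7 × 10^12 bytes = 362,700,000,000,000 bytes
1 PiB = 1,125,899,906,842,624 bytes
362,700,000,000,000 / 1,125,899,906,842,624 = 0.32 PiB

0.32 PiB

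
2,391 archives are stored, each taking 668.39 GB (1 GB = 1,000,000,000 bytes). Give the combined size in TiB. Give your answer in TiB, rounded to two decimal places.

1,453.48 TiB

Total = 2,391 × 668.39 GB = 1598120.49 GB
= 1598120.49 × 1,000,000,000 bytes = 1,598,120,490,000,000 bytes
1 TiB = 1,099,511,627,776 bytes
1,598,120,490,000,000 / 1,099,511,627,776 = 1,453.48 TiB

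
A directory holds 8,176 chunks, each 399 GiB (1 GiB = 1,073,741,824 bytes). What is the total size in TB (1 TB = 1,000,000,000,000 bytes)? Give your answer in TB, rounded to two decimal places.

3,502.79 TB

Total = 8,176 × 399 GiB = 3,262,224 GiB
= 3,262,224 × 1,073,741,824 bytes = 3,502,786,348,056,576 bytes
1 TB = 1,000,000,000,000 bytes
3,502,786,348,056,576 / 1,000,000,000,000 = 3,502.79 TB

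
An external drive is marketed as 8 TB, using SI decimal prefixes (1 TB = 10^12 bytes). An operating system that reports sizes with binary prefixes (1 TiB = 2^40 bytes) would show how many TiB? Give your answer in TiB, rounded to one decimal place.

8 TB × 1,000,000,000,000 bytes/TB = 8,000,000,000,000 bytes
1 TiB = 2^40 bytes = 1,099,511,627,776 bytes
8,000,000,000,000 / 1,099,511,627,776 = 7.3 TiB

7.3 TiB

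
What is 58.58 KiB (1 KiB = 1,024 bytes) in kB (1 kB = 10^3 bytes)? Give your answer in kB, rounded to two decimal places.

58.58 KiB × 1,024 bytes/KiB = 59,985.92 bytes
1 kB = 1,000 bytes
59,985.92 / 1,000 = 59.99 kB

59.99 kB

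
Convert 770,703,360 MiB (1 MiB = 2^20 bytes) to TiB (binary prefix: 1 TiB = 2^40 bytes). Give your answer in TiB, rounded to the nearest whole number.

770,703,360 MiB × 1,048,576 bytes/MiB = 808,141,046,415,360 bytes
1 TiB = 2^40 bytes = 1,099,511,627,776 bytes
808,141,046,415,360 / 1,099,511,627,776 = 735 TiB

735 TiB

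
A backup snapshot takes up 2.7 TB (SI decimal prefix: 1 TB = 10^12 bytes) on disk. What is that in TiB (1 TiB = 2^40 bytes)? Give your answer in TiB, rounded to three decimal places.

2.456 TiB

2.7 TB = 2.7 × 10^12 bytes = 2,700,000,000,000 bytes
1 TiB = 2^40 bytes = 1,099,511,627,776 bytes
2,700,000,000,000 / 1,099,511,627,776 = 2.456 TiB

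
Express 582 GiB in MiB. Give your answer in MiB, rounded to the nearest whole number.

582 GiB = 582 × 2^30 bytes = 624,917,741,568 bytes
1 MiB = 2^20 bytes = 1,048,576 bytes
624,917,741,568 / 1,048,576 = 595,968 MiB

595,968 MiB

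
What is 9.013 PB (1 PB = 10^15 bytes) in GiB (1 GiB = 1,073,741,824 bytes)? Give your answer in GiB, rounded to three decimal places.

8,394,010.365 GiB

9.013 PB = 9.013 × 10^15 bytes = 9,013,000,000,000,000 bytes
1 GiB = 2^30 bytes = 1,073,741,824 bytes
9,013,000,000,000,000 / 1,073,741,824 = 8,394,010.365 GiB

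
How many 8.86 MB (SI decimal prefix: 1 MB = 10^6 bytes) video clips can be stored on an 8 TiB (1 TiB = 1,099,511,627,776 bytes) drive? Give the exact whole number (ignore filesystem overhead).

Capacity: 8 TiB = 8,796,093,022,208 bytes
Per item: 8.86 MB = 8,860,000 bytes
⌊8,796,093,022,208 / 8,860,000⌋ = 992,787

992,787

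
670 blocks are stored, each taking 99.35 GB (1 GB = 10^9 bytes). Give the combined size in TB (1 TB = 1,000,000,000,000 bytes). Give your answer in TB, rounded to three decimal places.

Total = 670 × 99.35 GB = 66564.5 GB
= 66564.5 × 1,000,000,000 bytes = 66,564,500,000,000 bytes
1 TB = 1,000,000,000,000 bytes
66,564,500,000,000 / 1,000,000,000,000 = 66.565 TB

66.565 TB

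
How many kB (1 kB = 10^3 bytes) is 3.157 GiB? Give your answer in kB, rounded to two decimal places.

3,389,802.94 kB

3.157 GiB × 1,073,741,824 bytes/GiB = 3,389,802,938.368 bytes
1 kB = 1,000 bytes
3,389,802,938.368 / 1,000 = 3,389,802.94 kB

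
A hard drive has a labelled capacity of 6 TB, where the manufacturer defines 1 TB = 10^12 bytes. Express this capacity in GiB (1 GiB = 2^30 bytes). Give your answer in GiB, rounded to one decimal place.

6 TB × 1,000,000,000,000 bytes/TB = 6,000,000,000,000 bytes
1 GiB = 1,073,741,824 bytes
6,000,000,000,000 / 1,073,741,824 = 5,587.9 GiB

5,587.9 GiB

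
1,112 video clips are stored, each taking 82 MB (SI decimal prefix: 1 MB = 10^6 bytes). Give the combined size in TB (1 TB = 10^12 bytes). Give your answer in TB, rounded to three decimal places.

Total = 1,112 × 82 MB = 91,184 MB
= 91,184 × 1,000,000 bytes = 91,184,000,000 bytes
1 TB = 1,000,000,000,000 bytes
91,184,000,000 / 1,000,000,000,000 = 0.091 TB

0.091 TB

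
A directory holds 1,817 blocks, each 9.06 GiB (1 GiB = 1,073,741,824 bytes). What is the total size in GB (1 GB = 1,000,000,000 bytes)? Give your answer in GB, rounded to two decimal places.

17,675.96 GB

Total = 1,817 × 9.06 GiB = 16462.02 GiB
= 16462.02 × 1,073,741,824 bytes = 17,675,959,381,524.48 bytes
1 GB = 1,000,000,000 bytes
17,675,959,381,524.48 / 1,000,000,000 = 17,675.96 GB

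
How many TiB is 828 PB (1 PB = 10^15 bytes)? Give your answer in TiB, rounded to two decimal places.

753,061.61 TiB

828 PB × 1,000,000,000,000,000 bytes/PB = 828,000,000,000,000,000 bytes
1 TiB = 1,099,511,627,776 bytes
828,000,000,000,000,000 / 1,099,511,627,776 = 753,061.61 TiB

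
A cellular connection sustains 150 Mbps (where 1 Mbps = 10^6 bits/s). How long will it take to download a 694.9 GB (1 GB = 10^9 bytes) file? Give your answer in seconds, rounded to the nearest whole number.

37,061 seconds

694.9 GB = 694,900,000,000 bytes = 5,559,200,000,000 bits
150 Mbps = 150,000,000 bits/s
time = 5,559,200,000,000 / 150,000,000 = 37,061 s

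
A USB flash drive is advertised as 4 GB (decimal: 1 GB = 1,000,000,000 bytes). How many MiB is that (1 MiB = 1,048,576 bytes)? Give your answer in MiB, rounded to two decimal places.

3,814.70 MiB

4 GB = 4 × 10^9 bytes = 4,000,000,000 bytes
1 MiB = 1,048,576 bytes
4,000,000,000 / 1,048,576 = 3,814.70 MiB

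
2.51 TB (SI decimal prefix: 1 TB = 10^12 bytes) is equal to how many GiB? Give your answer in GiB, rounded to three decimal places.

2.51 TB × 1,000,000,000,000 bytes/TB = 2,510,000,000,000 bytes
1 GiB = 2^30 bytes = 1,073,741,824 bytes
2,510,000,000,000 / 1,073,741,824 = 2,337.620 GiB

2,337.620 GiB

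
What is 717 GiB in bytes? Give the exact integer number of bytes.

769,872,887,808 bytes

717 × 1,073,741,824 = 769,872,887,808 bytes  (1 GiB = 2^30 bytes)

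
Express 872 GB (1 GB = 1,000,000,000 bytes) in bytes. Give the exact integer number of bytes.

872,000,000,000 bytes

872 × 1,000,000,000 = 872,000,000,000 bytes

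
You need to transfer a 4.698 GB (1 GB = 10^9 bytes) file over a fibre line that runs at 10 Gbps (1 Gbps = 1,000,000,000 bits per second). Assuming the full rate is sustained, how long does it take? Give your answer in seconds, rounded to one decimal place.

3.8 seconds

4.698 GB = 4,698,000,000 bytes = 37,584,000,000 bits
10 Gbps = 10,000,000,000 bits/s
time = 37,584,000,000 / 10,000,000,000 = 3.8 s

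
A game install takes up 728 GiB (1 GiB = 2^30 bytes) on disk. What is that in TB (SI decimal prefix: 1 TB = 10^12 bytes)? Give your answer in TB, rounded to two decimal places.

0.78 TB

728 GiB = 728 × 2^30 bytes = 781,684,047,872 bytes
1 TB = 1,000,000,000,000 bytes
781,684,047,872 / 1,000,000,000,000 = 0.78 TB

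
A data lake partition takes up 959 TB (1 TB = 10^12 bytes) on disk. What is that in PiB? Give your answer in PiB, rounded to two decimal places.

0.85 PiB

959 TB × 1,000,000,000,000 bytes/TB = 959,000,000,000,000 bytes
1 PiB = 2^50 bytes = 1,125,899,906,842,624 bytes
959,000,000,000,000 / 1,125,899,906,842,624 = 0.85 PiB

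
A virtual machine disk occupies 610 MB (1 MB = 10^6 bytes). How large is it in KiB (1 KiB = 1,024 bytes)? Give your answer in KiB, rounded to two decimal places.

610 MB = 610 × 10^6 bytes = 610,000,000 bytes
1 KiB = 2^10 bytes = 1,024 bytes
610,000,000 / 1,024 = 595,703.13 KiB

595,703.13 KiB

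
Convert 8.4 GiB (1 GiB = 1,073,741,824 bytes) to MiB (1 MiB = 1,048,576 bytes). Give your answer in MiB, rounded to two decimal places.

8,601.60 MiB

8.4 GiB = 8.4 × 2^30 bytes = 9,019,431,321.6 bytes
1 MiB = 2^20 bytes = 1,048,576 bytes
9,019,431,321.6 / 1,048,576 = 8,601.60 MiB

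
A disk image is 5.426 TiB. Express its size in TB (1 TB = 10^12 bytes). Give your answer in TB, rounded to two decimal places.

5.97 TB

5.426 TiB × 1,099,511,627,776 bytes/TiB = 5,965,950,092,312.576 bytes
1 TB = 1,000,000,000,000 bytes
5,965,950,092,312.576 / 1,000,000,000,000 = 5.97 TB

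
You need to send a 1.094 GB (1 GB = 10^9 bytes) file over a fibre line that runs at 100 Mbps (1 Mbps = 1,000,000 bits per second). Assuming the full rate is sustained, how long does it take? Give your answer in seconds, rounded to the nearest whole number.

1.094 GB = 1,094,000,000 bytes = 8,752,000,000 bits
100 Mbps = 100,000,000 bits/s
time = 8,752,000,000 / 100,000,000 = 88 s

88 seconds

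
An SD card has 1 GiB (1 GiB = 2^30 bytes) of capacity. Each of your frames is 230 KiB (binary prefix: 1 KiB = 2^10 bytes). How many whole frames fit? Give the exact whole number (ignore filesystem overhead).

4,559

Capacity: 1 GiB = 1,073,741,824 bytes
Per item: 230 KiB = 235,520 bytes
⌊1,073,741,824 / 235,520⌋ = 4,559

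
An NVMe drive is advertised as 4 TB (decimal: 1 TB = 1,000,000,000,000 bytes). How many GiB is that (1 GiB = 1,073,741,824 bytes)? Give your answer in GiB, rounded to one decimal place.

4 TB × 1,000,000,000,000 bytes/TB = 4,000,000,000,000 bytes
1 GiB = 1,073,741,824 bytes
4,000,000,000,000 / 1,073,741,824 = 3,725.3 GiB

3,725.3 GiB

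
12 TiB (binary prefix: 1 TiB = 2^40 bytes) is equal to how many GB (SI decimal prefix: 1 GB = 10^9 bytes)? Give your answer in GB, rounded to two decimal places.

13,194.14 GB

12 TiB × 1,099,511,627,776 bytes/TiB = 13,194,139,533,312 bytes
1 GB = 10^9 bytes = 1,000,000,000 bytes
13,194,139,533,312 / 1,000,000,000 = 13,194.14 GB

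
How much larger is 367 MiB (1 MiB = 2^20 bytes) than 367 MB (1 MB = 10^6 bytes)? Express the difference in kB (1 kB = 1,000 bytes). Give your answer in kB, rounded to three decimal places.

17,827.392 kB

367 MiB = 367 × 1,048,576 = 384,827,392 bytes
367 MB = 367 × 1,000,000 = 367,000,000 bytes
difference = 17,827,392 bytes
17,827,392 / 1,000 = 17,827.392 kB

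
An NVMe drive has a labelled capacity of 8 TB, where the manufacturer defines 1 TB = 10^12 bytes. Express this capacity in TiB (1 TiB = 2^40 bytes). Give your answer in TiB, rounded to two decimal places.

7.28 TiB

8 TB × 1,000,000,000,000 bytes/TB = 8,000,000,000,000 bytes
1 TiB = 2^40 bytes = 1,099,511,627,776 bytes
8,000,000,000,000 / 1,099,511,627,776 = 7.28 TiB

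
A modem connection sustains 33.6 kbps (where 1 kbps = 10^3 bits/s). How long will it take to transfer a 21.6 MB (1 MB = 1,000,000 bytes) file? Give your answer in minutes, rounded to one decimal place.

21.6 MB = 21,600,000 bytes = 172,800,000 bits
33.6 kbps = 33,600 bits/s
time = 172,800,000 / 33,600 = 5,142.86 s
5,142.86 s / 60 = 85.7 minutes

85.7 minutes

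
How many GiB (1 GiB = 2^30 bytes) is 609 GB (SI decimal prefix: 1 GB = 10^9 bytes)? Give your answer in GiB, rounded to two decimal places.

609 GB = 609 × 10^9 bytes = 609,000,000,000 bytes
1 GiB = 2^30 bytes = 1,073,741,824 bytes
609,000,000,000 / 1,073,741,824 = 567.18 GiB

567.18 GiB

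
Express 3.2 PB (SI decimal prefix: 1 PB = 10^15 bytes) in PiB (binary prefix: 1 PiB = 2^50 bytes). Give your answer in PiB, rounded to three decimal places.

3.2 PB × 1,000,000,000,000,000 bytes/PB = 3,200,000,000,000,000 bytes
1 PiB = 1,125,899,906,842,624 bytes
3,200,000,000,000,000 / 1,125,899,906,842,624 = 2.842 PiB

2.842 PiB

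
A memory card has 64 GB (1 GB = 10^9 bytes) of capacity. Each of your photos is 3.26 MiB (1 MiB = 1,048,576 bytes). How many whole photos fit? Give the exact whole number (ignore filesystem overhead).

Capacity: 64 GB = 64,000,000,000 bytes
Per item: 3.26 MiB = 3,418,357.76 bytes
⌊64,000,000,000 / 3,418,357.76⌋ = 18,722

18,722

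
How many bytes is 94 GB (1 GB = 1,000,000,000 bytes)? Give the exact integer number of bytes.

94,000,000,000 bytes

94 × 1,000,000,000 = 94,000,000,000 bytes  (1 GB = 10^9 bytes)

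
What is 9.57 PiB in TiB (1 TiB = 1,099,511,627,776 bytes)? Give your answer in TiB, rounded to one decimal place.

9.57 PiB × 1,125,899,906,842,624 bytes/PiB = 10,774,862,108,483,911.68 bytes
1 TiB = 2^40 bytes = 1,099,511,627,776 bytes
10,774,862,108,483,911.68 / 1,099,511,627,776 = 9,799.7 TiB

9,799.7 TiB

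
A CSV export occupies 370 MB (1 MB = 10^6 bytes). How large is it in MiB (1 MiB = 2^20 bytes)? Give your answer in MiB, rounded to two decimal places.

352.86 MiB

370 MB = 370 × 10^6 bytes = 370,000,000 bytes
1 MiB = 2^20 bytes = 1,048,576 bytes
370,000,000 / 1,048,576 = 352.86 MiB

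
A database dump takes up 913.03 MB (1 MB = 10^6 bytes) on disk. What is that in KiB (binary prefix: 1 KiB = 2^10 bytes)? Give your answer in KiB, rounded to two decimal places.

913.03 MB = 913.03 × 10^6 bytes = 913,030,000 bytes
1 KiB = 2^10 bytes = 1,024 bytes
913,030,000 / 1,024 = 891,630.86 KiB

891,630.86 KiB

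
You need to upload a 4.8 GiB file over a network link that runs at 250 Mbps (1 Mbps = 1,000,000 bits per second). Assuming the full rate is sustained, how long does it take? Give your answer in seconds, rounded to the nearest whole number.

165 seconds

4.8 GiB = 5,153,960,755.2 bytes = 41,231,686,041.6 bits
250 Mbps = 250,000,000 bits/s
time = 41,231,686,041.6 / 250,000,000 = 165 s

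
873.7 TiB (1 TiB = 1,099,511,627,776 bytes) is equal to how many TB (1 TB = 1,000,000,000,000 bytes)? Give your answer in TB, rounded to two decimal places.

960.64 TB

873.7 TiB = 873.7 × 2^40 bytes = 960,643,309,187,891.2 bytes
1 TB = 10^12 bytes = 1,000,000,000,000 bytes
960,643,309,187,891.2 / 1,000,000,000,000 = 960.64 TB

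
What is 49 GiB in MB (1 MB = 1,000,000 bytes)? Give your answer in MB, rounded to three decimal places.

49 GiB = 49 × 2^30 bytes = 52,613,349,376 bytes
1 MB = 1,000,000 bytes
52,613,349,376 / 1,000,000 = 52,613.349 MB

52,613.349 MB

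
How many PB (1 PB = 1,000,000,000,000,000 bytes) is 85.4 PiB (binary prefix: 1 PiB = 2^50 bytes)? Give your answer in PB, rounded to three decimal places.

85.4 PiB = 85.4 × 2^50 bytes = 96,151,852,044,360,089.6 bytes
1 PB = 1,000,000,000,000,000 bytes
96,151,852,044,360,089.6 / 1,000,000,000,000,000 = 96.152 PB

96.152 PB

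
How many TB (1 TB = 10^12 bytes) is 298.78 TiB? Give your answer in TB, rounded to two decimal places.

328.51 TB

298.78 TiB × 1,099,511,627,776 bytes/TiB = 328,512,084,146,913.28 bytes
1 TB = 10^12 bytes = 1,000,000,000,000 bytes
328,512,084,146,913.28 / 1,000,000,000,000 = 328.51 TB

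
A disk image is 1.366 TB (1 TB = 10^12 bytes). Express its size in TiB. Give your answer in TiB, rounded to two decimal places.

1.24 TiB

1.366 TB = 1.366 × 10^12 bytes = 1,366,000,000,000 bytes
1 TiB = 2^40 bytes = 1,099,511,627,776 bytes
1,366,000,000,000 / 1,099,511,627,776 = 1.24 TiB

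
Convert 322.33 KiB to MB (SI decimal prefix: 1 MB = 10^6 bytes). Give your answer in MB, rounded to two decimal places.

0.33 MB

322.33 KiB = 322.33 × 2^10 bytes = 330,065.92 bytes
1 MB = 1,000,000 bytes
330,065.92 / 1,000,000 = 0.33 MB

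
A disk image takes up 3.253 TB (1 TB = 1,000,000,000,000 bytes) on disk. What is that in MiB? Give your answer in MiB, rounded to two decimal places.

3,102,302.55 MiB

3.253 TB × 1,000,000,000,000 bytes/TB = 3,253,000,000,000 bytes
1 MiB = 2^20 bytes = 1,048,576 bytes
3,253,000,000,000 / 1,048,576 = 3,102,302.55 MiB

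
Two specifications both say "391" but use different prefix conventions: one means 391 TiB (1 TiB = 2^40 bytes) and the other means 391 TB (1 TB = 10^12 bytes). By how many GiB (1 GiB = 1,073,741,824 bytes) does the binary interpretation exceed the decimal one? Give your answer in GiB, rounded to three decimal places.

36,236.873 GiB

391 TiB = 391 × 1,099,511,627,776 = 429,909,046,460,416 bytes
391 TB = 391 × 1,000,000,000,000 = 391,000,000,000,000 bytes
difference = 38,909,046,460,416 bytes
38,909,046,460,416 / 1,073,741,824 = 36,236.873 GiB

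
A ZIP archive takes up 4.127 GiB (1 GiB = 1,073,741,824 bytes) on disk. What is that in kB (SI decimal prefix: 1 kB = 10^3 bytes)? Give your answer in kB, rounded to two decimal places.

4,431,332.51 kB

4.127 GiB = 4.127 × 2^30 bytes = 4,431,332,507.648 bytes
1 kB = 1,000 bytes
4,431,332,507.648 / 1,000 = 4,431,332.51 kB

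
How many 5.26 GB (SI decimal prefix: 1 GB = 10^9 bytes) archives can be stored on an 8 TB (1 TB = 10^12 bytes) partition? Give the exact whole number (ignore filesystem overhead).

Capacity: 8 TB = 8,000,000,000,000 bytes
Per item: 5.26 GB = 5,260,000,000 bytes
⌊8,000,000,000,000 / 5,260,000,000⌋ = 1,520

1,520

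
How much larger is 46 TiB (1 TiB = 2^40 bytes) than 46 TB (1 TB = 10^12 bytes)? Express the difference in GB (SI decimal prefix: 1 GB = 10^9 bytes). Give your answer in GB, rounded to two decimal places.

4,577.53 GB

46 TiB = 46 × 1,099,511,627,776 = 50,577,534,877,696 bytes
46 TB = 46 × 1,000,000,000,000 = 46,000,000,000,000 bytes
difference = 4,577,534,877,696 bytes
4,577,534,877,696 / 1,000,000,000 = 4,577.53 GB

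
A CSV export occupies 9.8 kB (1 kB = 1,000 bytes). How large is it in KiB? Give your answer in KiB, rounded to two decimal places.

9.8 kB × 1,000 bytes/kB = 9,800 bytes
1 KiB = 2^10 bytes = 1,024 bytes
9,800 / 1,024 = 9.57 KiB

9.57 KiB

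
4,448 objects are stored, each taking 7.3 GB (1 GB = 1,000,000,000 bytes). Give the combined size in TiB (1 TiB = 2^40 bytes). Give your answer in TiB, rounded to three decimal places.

Total = 4,448 × 7.3 GB = 32470.4 GB
= 32470.4 × 1,000,000,000 bytes = 32,470,400,000,000 bytes
1 TiB = 1,099,511,627,776 bytes
32,470,400,000,000 / 1,099,511,627,776 = 29.532 TiB

29.532 TiB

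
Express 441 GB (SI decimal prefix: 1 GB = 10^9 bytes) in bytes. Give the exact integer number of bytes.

441,000,000,000 bytes

441 × 1,000,000,000 = 441,000,000,000 bytes  (1 GB = 10^9 bytes)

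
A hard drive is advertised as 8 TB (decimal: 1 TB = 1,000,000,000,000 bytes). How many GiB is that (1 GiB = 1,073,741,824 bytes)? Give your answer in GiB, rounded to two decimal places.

7,450.58 GiB

8 TB = 8 × 10^12 bytes = 8,000,000,000,000 bytes
1 GiB = 2^30 bytes = 1,073,741,824 bytes
8,000,000,000,000 / 1,073,741,824 = 7,450.58 GiB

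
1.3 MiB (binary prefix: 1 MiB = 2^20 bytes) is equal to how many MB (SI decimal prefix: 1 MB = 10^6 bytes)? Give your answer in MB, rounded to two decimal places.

1.36 MB

1.3 MiB × 1,048,576 bytes/MiB = 1,363,148.8 bytes
1 MB = 10^6 bytes = 1,000,000 bytes
1,363,148.8 / 1,000,000 = 1.36 MB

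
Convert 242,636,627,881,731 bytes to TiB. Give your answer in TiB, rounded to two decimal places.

220.68 TiB

242,636,627,881,731 bytes given.
1 TiB = 1,099,511,627,776 bytes
242,636,627,881,731 / 1,099,511,627,776 = 220.68 TiB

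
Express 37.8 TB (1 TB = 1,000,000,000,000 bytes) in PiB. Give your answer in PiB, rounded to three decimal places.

0.034 PiB

37.8 TB × 1,000,000,000,000 bytes/TB = 37,800,000,000,000 bytes
1 PiB = 2^50 bytes = 1,125,899,906,842,624 bytes
37,800,000,000,000 / 1,125,899,906,842,624 = 0.034 PiB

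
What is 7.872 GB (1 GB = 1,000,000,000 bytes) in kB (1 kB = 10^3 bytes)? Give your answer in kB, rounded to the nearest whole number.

7.872 GB = 7.872 × 10^9 bytes = 7,872,000,000 bytes
1 kB = 10^3 bytes = 1,000 bytes
7,872,000,000 / 1,000 = 7,872,000 kB

7,872,000 kB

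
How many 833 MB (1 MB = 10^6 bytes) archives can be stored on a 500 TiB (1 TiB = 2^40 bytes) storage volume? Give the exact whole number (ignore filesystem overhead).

Capacity: 500 TiB = 549,755,813,888,000 bytes
Per item: 833 MB = 833,000,000 bytes
⌊549,755,813,888,000 / 833,000,000⌋ = 659,970

659,970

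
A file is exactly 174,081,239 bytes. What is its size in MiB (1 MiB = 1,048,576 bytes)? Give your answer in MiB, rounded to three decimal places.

166.017 MiB

174,081,239 bytes given.
1 MiB = 1,048,576 bytes
174,081,239 / 1,048,576 = 166.017 MiB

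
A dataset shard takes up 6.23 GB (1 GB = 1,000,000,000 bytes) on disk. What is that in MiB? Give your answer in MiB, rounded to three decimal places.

5,941.391 MiB

6.23 GB × 1,000,000,000 bytes/GB = 6,230,000,000 bytes
1 MiB = 1,048,576 bytes
6,230,000,000 / 1,048,576 = 5,941.391 MiB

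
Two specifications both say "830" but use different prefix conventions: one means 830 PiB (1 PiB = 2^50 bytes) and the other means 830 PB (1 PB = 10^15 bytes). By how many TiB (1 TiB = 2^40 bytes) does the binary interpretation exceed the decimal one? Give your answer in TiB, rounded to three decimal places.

95,039.398 TiB

830 PiB = 830 × 1,125,899,906,842,624 = 934,496,922,679,377,920 bytes
830 PB = 830 × 1,000,000,000,000,000 = 830,000,000,000,000,000 bytes
difference = 104,496,922,679,377,920 bytes
104,496,922,679,377,920 / 1,099,511,627,776 = 95,039.398 TiB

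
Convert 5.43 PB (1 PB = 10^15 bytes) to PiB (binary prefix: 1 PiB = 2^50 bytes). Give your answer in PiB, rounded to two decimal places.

4.82 PiB

5.43 PB × 1,000,000,000,000,000 bytes/PB = 5,430,000,000,000,000 bytes
1 PiB = 1,125,899,906,842,624 bytes
5,430,000,000,000,000 / 1,125,899,906,842,624 = 4.82 PiB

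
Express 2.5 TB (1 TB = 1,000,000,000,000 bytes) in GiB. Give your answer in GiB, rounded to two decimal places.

2.5 TB = 2.5 × 10^12 bytes = 2,500,000,000,000 bytes
1 GiB = 1,073,741,824 bytes
2,500,000,000,000 / 1,073,741,824 = 2,328.31 GiB

2,328.31 GiB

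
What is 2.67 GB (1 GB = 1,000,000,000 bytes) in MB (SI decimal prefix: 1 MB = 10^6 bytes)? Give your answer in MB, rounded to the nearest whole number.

2.67 GB = 2.67 × 10^9 bytes = 2,670,000,000 bytes
1 MB = 10^6 bytes = 1,000,000 bytes
2,670,000,000 / 1,000,000 = 2,670 MB

2,670 MB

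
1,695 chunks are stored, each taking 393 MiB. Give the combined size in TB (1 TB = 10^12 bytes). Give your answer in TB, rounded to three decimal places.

0.698 TB

Total = 1,695 × 393 MiB = 666,135 MiB
= 666,135 × 1,048,576 bytes = 698,493,173,760 bytes
1 TB = 1,000,000,000,000 bytes
698,493,173,760 / 1,000,000,000,000 = 0.698 TB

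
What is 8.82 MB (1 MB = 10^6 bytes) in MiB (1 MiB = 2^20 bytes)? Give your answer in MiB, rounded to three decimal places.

8.411 MiB

8.82 MB = 8.82 × 10^6 bytes = 8,820,000 bytes
1 MiB = 1,048,576 bytes
8,820,000 / 1,048,576 = 8.411 MiB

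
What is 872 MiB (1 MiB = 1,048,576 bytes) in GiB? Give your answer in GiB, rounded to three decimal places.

872 MiB = 872 × 2^20 bytes = 914,358,272 bytes
1 GiB = 1,073,741,824 bytes
914,358,272 / 1,073,741,824 = 0.852 GiB

0.852 GiB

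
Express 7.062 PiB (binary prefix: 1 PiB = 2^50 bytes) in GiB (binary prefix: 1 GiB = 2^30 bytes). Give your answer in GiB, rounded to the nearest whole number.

7,405,044 GiB

7.062 PiB × 1,125,899,906,842,624 bytes/PiB = 7,951,105,142,122,610.688 bytes
1 GiB = 2^30 bytes = 1,073,741,824 bytes
7,951,105,142,122,610.688 / 1,073,741,824 = 7,405,044 GiB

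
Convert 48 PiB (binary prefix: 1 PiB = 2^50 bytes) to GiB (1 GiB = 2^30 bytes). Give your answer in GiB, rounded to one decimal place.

48 PiB = 48 × 2^50 bytes = 54,043,195,528,445,952 bytes
1 GiB = 2^30 bytes = 1,073,741,824 bytes
54,043,195,528,445,952 / 1,073,741,824 = 50,331,648.0 GiB

50,331,648.0 GiB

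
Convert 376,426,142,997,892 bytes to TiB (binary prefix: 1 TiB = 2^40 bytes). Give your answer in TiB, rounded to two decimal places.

376,426,142,997,892 bytes given.
1 TiB = 1,099,511,627,776 bytes
376,426,142,997,892 / 1,099,511,627,776 = 342.36 TiB

342.36 TiB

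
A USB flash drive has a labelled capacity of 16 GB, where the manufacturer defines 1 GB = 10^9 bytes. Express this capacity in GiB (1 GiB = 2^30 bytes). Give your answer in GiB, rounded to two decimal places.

14.90 GiB

16 GB × 1,000,000,000 bytes/GB = 16,000,000,000 bytes
1 GiB = 1,073,741,824 bytes
16,000,000,000 / 1,073,741,824 = 14.90 GiB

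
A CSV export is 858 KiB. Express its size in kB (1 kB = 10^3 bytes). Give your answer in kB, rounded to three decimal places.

858 KiB × 1,024 bytes/KiB = 878,592 bytes
1 kB = 10^3 bytes = 1,000 bytes
878,592 / 1,000 = 878.592 kB

878.592 kB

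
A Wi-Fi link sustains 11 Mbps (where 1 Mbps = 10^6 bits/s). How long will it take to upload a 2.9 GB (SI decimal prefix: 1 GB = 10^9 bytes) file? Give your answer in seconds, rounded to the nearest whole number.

2.9 GB = 2,900,000,000 bytes = 23,200,000,000 bits
11 Mbps = 11,000,000 bits/s
time = 23,200,000,000 / 11,000,000 = 2,109 s

2,109 seconds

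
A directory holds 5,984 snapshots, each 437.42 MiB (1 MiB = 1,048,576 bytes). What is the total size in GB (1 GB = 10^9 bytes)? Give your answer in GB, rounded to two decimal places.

Total = 5,984 × 437.42 MiB = 2617521.28 MiB
= 2617521.28 × 1,048,576 bytes = 2,744,669,993,697.28 bytes
1 GB = 1,000,000,000 bytes
2,744,669,993,697.28 / 1,000,000,000 = 2,744.67 GB

2,744.67 GB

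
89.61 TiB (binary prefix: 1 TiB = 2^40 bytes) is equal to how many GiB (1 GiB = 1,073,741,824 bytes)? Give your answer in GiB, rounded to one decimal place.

91,760.6 GiB

89.61 TiB = 89.61 × 2^40 bytes = 98,527,236,965,007.36 bytes
1 GiB = 1,073,741,824 bytes
98,527,236,965,007.36 / 1,073,741,824 = 91,760.6 GiB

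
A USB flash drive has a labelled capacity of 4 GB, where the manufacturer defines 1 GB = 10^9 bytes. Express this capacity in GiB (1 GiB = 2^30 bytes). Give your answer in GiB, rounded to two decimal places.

3.73 GiB

4 GB × 1,000,000,000 bytes/GB = 4,000,000,000 bytes
1 GiB = 1,073,741,824 bytes
4,000,000,000 / 1,073,741,824 = 3.73 GiB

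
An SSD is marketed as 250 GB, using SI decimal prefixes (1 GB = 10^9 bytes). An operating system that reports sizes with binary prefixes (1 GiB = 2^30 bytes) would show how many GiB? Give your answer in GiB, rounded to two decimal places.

250 GB = 250 × 10^9 bytes = 250,000,000,000 bytes
1 GiB = 1,073,741,824 bytes
250,000,000,000 / 1,073,741,824 = 232.83 GiB

232.83 GiB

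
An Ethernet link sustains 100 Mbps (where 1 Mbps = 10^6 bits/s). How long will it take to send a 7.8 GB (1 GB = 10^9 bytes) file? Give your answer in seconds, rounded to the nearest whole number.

7.8 GB = 7,800,000,000 bytes = 62,400,000,000 bits
100 Mbps = 100,000,000 bits/s
time = 62,400,000,000 / 100,000,000 = 624 s

624 seconds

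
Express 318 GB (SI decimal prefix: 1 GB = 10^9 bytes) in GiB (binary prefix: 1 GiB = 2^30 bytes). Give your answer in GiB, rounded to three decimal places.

296.161 GiB

318 GB = 318 × 10^9 bytes = 318,000,000,000 bytes
1 GiB = 1,073,741,824 bytes
318,000,000,000 / 1,073,741,824 = 296.161 GiB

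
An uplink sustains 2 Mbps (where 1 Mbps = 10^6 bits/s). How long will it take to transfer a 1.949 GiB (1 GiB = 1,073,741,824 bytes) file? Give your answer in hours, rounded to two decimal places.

1.949 GiB = 2,092,722,814.976 bytes = 16,741,782,519.808 bits
2 Mbps = 2,000,000 bits/s
time = 16,741,782,519.808 / 2,000,000 = 8,370.8913 s
8,370.8913 s / 3600 = 2.33 hours

2.33 hours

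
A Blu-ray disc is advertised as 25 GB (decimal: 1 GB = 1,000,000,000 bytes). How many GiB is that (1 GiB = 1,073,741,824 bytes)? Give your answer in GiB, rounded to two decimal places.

25 GB × 1,000,000,000 bytes/GB = 25,000,000,000 bytes
1 GiB = 1,073,741,824 bytes
25,000,000,000 / 1,073,741,824 = 23.28 GiB

23.28 GiB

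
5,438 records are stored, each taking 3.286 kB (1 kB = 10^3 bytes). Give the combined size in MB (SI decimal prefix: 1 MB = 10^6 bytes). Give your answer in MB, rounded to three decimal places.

17.869 MB

Total = 5,438 × 3.286 kB = 17869.268 kB
= 17869.268 × 1,000 bytes = 17,869,268 bytes
1 MB = 1,000,000 bytes
17,869,268 / 1,000,000 = 17.869 MB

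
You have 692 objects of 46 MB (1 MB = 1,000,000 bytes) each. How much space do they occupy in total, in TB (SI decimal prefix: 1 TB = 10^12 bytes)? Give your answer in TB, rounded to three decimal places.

0.032 TB

Total = 692 × 46 MB = 31,832 MB
= 31,832 × 1,000,000 bytes = 31,832,000,000 bytes
1 TB = 1,000,000,000,000 bytes
31,832,000,000 / 1,000,000,000,000 = 0.032 TB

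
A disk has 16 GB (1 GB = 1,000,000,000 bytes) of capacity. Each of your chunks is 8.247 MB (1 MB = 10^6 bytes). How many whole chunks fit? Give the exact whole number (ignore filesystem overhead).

1,940

Capacity: 16 GB = 16,000,000,000 bytes
Per item: 8.247 MB = 8,247,000 bytes
⌊16,000,000,000 / 8,247,000⌋ = 1,940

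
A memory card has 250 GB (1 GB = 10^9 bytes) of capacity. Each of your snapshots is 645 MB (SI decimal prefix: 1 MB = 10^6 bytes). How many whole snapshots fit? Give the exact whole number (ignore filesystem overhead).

387

Capacity: 250 GB = 250,000,000,000 bytes
Per item: 645 MB = 645,000,000 bytes
⌊250,000,000,000 / 645,000,000⌋ = 387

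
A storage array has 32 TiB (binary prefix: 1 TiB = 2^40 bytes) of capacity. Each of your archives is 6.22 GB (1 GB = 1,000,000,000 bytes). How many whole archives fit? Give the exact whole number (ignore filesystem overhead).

Capacity: 32 TiB = 35,184,372,088,832 bytes
Per item: 6.22 GB = 6,220,000,000 bytes
⌊35,184,372,088,832 / 6,220,000,000⌋ = 5,656

5,656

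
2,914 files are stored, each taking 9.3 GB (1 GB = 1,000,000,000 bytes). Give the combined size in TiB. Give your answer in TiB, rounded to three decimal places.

Total = 2,914 × 9.3 GB = 27100.2 GB
= 27100.2 × 1,000,000,000 bytes = 27,100,200,000,000 bytes
1 TiB = 1,099,511,627,776 bytes
27,100,200,000,000 / 1,099,511,627,776 = 24.647 TiB

24.647 TiB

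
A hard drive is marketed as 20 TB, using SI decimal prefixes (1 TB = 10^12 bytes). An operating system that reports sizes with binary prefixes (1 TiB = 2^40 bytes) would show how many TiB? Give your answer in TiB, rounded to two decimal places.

18.19 TiB

20 TB × 1,000,000,000,000 bytes/TB = 20,000,000,000,000 bytes
1 TiB = 1,099,511,627,776 bytes
20,000,000,000,000 / 1,099,511,627,776 = 18.19 TiB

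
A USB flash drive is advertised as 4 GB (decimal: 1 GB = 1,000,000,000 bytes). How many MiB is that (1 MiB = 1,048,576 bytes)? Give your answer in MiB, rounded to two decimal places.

3,814.70 MiB

4 GB × 1,000,000,000 bytes/GB = 4,000,000,000 bytes
1 MiB = 2^20 bytes = 1,048,576 bytes
4,000,000,000 / 1,048,576 = 3,814.70 MiB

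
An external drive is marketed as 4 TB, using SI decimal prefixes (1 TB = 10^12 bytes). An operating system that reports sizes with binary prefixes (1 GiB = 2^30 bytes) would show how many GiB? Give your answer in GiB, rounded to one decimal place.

4 TB = 4 × 10^12 bytes = 4,000,000,000,000 bytes
1 GiB = 2^30 bytes = 1,073,741,824 bytes
4,000,000,000,000 / 1,073,741,824 = 3,725.3 GiB

3,725.3 GiB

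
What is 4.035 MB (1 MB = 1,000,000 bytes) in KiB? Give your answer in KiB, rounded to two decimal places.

3,940.43 KiB

4.035 MB × 1,000,000 bytes/MB = 4,035,000 bytes
1 KiB = 2^10 bytes = 1,024 bytes
4,035,000 / 1,024 = 3,940.43 KiB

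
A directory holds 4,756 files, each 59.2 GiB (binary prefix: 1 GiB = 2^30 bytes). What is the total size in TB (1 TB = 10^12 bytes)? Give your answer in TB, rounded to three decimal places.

Total = 4,756 × 59.2 GiB = 281555.2 GiB
= 281555.2 × 1,073,741,824 bytes = 302,317,594,004,684.8 bytes
1 TB = 1,000,000,000,000 bytes
302,317,594,004,684.8 / 1,000,000,000,000 = 302.318 TB

302.318 TB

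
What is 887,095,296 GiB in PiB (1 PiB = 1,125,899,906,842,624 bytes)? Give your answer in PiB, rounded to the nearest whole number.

846 PiB

887,095,296 GiB = 887,095,296 × 2^30 bytes = 952,511,321,188,859,904 bytes
1 PiB = 2^50 bytes = 1,125,899,906,842,624 bytes
952,511,321,188,859,904 / 1,125,899,906,842,624 = 846 PiB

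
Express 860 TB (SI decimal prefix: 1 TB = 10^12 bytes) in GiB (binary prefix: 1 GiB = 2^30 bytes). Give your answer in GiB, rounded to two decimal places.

860 TB = 860 × 10^12 bytes = 860,000,000,000,000 bytes
1 GiB = 2^30 bytes = 1,073,741,824 bytes
860,000,000,000,000 / 1,073,741,824 = 800,937.41 GiB

800,937.41 GiB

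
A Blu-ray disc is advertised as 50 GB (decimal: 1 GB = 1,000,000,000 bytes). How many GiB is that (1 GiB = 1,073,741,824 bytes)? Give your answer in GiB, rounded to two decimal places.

46.57 GiB

50 GB × 1,000,000,000 bytes/GB = 50,000,000,000 bytes
1 GiB = 1,073,741,824 bytes
50,000,000,000 / 1,073,741,824 = 46.57 GiB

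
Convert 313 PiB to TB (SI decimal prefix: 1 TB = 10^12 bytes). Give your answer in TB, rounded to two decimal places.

352,406.67 TB

313 PiB × 1,125,899,906,842,624 bytes/PiB = 352,406,670,841,741,312 bytes
1 TB = 1,000,000,000,000 bytes
352,406,670,841,741,312 / 1,000,000,000,000 = 352,406.67 TB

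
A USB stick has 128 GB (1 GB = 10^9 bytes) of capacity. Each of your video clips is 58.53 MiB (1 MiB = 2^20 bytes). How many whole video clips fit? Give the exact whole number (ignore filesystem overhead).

2,085

Capacity: 128 GB = 128,000,000,000 bytes
Per item: 58.53 MiB = 61,373,153.28 bytes
⌊128,000,000,000 / 61,373,153.28⌋ = 2,085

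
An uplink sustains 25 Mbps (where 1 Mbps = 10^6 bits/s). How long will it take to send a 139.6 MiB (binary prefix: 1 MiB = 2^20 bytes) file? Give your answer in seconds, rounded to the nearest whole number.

139.6 MiB = 146,381,209.6 bytes = 1,171,049,676.8 bits
25 Mbps = 25,000,000 bits/s
time = 1,171,049,676.8 / 25,000,000 = 47 s

47 seconds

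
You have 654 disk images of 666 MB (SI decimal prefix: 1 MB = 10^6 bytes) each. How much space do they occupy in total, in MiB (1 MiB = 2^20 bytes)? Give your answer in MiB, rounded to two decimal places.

415,386.20 MiB

Total = 654 × 666 MB = 435,564 MB
= 435,564 × 1,000,000 bytes = 435,564,000,000 bytes
1 MiB = 1,048,576 bytes
435,564,000,000 / 1,048,576 = 415,386.20 MiB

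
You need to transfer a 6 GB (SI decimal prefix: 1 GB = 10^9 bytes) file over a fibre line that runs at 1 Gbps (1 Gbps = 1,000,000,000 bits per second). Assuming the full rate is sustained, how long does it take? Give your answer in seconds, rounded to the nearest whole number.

48 seconds

6 GB = 6,000,000,000 bytes = 48,000,000,000 bits
1 Gbps = 1,000,000,000 bits/s
time = 48,000,000,000 / 1,000,000,000 = 48 s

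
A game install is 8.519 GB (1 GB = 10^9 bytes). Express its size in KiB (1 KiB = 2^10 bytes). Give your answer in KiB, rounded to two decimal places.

8.519 GB × 1,000,000,000 bytes/GB = 8,519,000,000 bytes
1 KiB = 2^10 bytes = 1,024 bytes
8,519,000,000 / 1,024 = 8,319,335.94 KiB

8,319,335.94 KiB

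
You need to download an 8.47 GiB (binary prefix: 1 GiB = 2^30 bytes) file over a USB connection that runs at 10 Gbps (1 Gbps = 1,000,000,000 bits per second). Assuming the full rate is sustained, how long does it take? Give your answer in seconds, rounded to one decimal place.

8.47 GiB = 9,094,593,249.28 bytes = 72,756,745,994.24 bits
10 Gbps = 10,000,000,000 bits/s
time = 72,756,745,994.24 / 10,000,000,000 = 7.3 s

7.3 seconds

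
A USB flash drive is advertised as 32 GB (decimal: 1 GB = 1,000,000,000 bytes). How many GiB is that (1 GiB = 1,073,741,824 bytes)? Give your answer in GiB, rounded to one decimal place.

32 GB × 1,000,000,000 bytes/GB = 32,000,000,000 bytes
1 GiB = 2^30 bytes = 1,073,741,824 bytes
32,000,000,000 / 1,073,741,824 = 29.8 GiB

29.8 GiB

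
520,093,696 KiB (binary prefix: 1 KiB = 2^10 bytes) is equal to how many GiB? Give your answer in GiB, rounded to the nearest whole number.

496 GiB

520,093,696 KiB = 520,093,696 × 2^10 bytes = 532,575,944,704 bytes
1 GiB = 1,073,741,824 bytes
532,575,944,704 / 1,073,741,824 = 496 GiB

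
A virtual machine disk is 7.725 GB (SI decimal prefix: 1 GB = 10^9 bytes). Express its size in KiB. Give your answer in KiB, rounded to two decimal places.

7,543,945.31 KiB

7.725 GB × 1,000,000,000 bytes/GB = 7,725,000,000 bytes
1 KiB = 1,024 bytes
7,725,000,000 / 1,024 = 7,543,945.31 KiB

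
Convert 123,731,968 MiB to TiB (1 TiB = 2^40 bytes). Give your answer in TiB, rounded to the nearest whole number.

123,731,968 MiB = 123,731,968 × 2^20 bytes = 129,742,372,077,568 bytes
1 TiB = 2^40 bytes = 1,099,511,627,776 bytes
129,742,372,077,568 / 1,099,511,627,776 = 118 TiB

118 TiB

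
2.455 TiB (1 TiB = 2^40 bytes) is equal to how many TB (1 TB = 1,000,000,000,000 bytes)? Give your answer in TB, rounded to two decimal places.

2.70 TB

2.455 TiB = 2.455 × 2^40 bytes = 2,699,301,046,190.08 bytes
1 TB = 10^12 bytes = 1,000,000,000,000 bytes
2,699,301,046,190.08 / 1,000,000,000,000 = 2.70 TB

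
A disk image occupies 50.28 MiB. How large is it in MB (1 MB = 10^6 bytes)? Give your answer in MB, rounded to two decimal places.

52.72 MB

50.28 MiB = 50.28 × 2^20 bytes = 52,722,401.28 bytes
1 MB = 10^6 bytes = 1,000,000 bytes
52,722,401.28 / 1,000,000 = 52.72 MB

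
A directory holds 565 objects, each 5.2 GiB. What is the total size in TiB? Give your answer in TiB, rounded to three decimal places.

Total = 565 × 5.2 GiB = 2938 GiB
= 2938 × 1,073,741,824 bytes = 3,154,653,478,912 bytes
1 TiB = 1,099,511,627,776 bytes
3,154,653,478,912 / 1,099,511,627,776 = 2.869 TiB

2.869 TiB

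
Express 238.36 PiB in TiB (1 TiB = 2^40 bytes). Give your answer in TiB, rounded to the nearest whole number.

244,081 TiB

238.36 PiB = 238.36 × 2^50 bytes = 268,369,501,795,007,856.64 bytes
1 TiB = 1,099,511,627,776 bytes
268,369,501,795,007,856.64 / 1,099,511,627,776 = 244,081 TiB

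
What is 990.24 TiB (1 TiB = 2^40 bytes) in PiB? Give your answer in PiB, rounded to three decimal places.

990.24 TiB = 990.24 × 2^40 bytes = 1,088,780,394,288,906.24 bytes
1 PiB = 1,125,899,906,842,624 bytes
1,088,780,394,288,906.24 / 1,125,899,906,842,624 = 0.967 PiB

0.967 PiB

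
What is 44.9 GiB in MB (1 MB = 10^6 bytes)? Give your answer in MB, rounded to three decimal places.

44.9 GiB × 1,073,741,824 bytes/GiB = 48,211,007,897.6 bytes
1 MB = 10^6 bytes = 1,000,000 bytes
48,211,007,897.6 / 1,000,000 = 48,211.008 MB

48,211.008 MB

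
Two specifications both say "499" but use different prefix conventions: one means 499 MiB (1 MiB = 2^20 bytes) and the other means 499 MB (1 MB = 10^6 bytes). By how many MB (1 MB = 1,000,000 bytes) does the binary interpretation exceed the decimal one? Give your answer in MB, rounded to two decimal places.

499 MiB = 499 × 1,048,576 = 523,239,424 bytes
499 MB = 499 × 1,000,000 = 499,000,000 bytes
difference = 24,239,424 bytes
24,239,424 / 1,000,000 = 24.24 MB

24.24 MB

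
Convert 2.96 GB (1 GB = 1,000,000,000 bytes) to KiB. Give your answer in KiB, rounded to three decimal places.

2.96 GB = 2.96 × 10^9 bytes = 2,960,000,000 bytes
1 KiB = 2^10 bytes = 1,024 bytes
2,960,000,000 / 1,024 = 2,890,625.000 KiB

2,890,625.000 KiB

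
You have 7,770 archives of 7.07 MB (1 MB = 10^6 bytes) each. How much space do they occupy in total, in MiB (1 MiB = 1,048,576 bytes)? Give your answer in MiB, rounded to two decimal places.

52,389.05 MiB

Total = 7,770 × 7.07 MB = 54933.9 MB
= 54933.9 × 1,000,000 bytes = 54,933,900,000 bytes
1 MiB = 1,048,576 bytes
54,933,900,000 / 1,048,576 = 52,389.05 MiB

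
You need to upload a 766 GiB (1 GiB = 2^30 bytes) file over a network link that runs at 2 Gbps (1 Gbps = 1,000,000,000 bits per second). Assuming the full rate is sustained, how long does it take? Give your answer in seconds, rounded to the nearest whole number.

766 GiB = 822,486,237,184 bytes = 6,579,889,897,472 bits
2 Gbps = 2,000,000,000 bits/s
time = 6,579,889,897,472 / 2,000,000,000 = 3,290 s

3,290 seconds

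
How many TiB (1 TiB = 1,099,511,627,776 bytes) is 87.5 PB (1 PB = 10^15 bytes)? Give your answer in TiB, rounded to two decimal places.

87.5 PB = 87.5 × 10^15 bytes = 87,500,000,000,000,000 bytes
1 TiB = 2^40 bytes = 1,099,511,627,776 bytes
87,500,000,000,000,000 / 1,099,511,627,776 = 79,580.79 TiB

79,580.79 TiB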